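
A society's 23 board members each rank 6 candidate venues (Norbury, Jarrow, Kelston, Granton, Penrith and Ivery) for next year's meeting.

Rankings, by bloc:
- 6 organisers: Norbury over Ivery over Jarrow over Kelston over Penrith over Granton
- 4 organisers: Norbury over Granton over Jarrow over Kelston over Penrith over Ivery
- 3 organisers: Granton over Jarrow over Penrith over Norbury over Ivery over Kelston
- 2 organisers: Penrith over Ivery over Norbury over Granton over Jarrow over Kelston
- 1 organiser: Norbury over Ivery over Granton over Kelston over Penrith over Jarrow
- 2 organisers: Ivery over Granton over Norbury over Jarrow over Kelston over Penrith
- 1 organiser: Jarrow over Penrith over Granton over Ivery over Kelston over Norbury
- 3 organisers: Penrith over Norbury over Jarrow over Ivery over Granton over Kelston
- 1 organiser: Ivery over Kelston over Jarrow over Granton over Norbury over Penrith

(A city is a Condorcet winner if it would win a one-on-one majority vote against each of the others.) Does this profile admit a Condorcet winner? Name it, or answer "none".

Norbury

Pairwise majorities:
Norbury vs Jarrow: Norbury wins 18–5.
Norbury vs Kelston: Norbury, 21–2.
Norbury–Granton: Norbury 16–7.
Norbury–Penrith: Norbury 14–9.
Norbury vs Ivery: Norbury, 17–6.
Jarrow vs Kelston: Jarrow wins 21–2.
Jarrow vs Granton: Granton wins 12–11.
Jarrow vs Penrith: Jarrow, 17–6.
Jarrow vs Ivery: Ivery, 12–11.
Kelston–Granton: Granton 16–7.
Kelston vs Penrith: Kelston, 14–9.
Kelston–Ivery: Ivery 19–4.
Granton–Penrith: Penrith 12–11.
Granton vs Ivery: Ivery, 15–8.
Penrith vs Ivery: Penrith, 13–10.
Norbury wins every pairwise contest, so Norbury is the Condorcet winner.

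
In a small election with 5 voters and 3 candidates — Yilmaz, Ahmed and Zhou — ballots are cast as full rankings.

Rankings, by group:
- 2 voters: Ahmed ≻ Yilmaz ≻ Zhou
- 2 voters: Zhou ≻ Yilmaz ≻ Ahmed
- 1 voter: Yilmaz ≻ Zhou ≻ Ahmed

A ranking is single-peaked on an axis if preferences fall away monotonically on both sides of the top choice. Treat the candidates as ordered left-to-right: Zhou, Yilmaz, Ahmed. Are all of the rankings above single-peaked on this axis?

yes

Axis positions: Zhou=1, Yilmaz=2, Ahmed=3.
Group 1 (peak Ahmed at position 3): ranking walks positions 3-2-1, expanding outward from the peak — single-peaked.
Group 2 (peak Zhou at position 1): ranking walks positions 1-2-3, expanding outward from the peak — single-peaked.
Group 3 (peak Yilmaz at position 2): ranking walks positions 2-1-3, expanding outward from the peak — single-peaked.
Every ranking is single-peaked on this axis.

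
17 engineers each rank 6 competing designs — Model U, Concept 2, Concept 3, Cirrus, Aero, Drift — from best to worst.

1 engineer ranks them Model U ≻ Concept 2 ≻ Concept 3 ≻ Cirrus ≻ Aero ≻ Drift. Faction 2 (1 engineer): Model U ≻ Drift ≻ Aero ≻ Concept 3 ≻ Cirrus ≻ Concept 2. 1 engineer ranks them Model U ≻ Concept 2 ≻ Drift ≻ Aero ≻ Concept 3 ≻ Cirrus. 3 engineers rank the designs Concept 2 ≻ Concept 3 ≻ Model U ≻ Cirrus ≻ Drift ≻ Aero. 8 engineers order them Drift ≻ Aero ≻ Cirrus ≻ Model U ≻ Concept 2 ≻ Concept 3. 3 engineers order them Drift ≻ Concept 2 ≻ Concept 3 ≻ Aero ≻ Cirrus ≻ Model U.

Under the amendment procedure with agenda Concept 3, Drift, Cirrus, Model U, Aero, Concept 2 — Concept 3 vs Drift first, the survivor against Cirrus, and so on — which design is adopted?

Round 1: Concept 3 vs Drift — 4–13, Drift advances.
Round 2: Drift vs Cirrus — 13–4, Drift advances.
Round 3: Drift vs Model U — 11–6, Drift advances.
Round 4: Drift vs Aero — 16–1, Drift advances.
Round 5: Drift vs Concept 2 — 12–5, Drift advances.
The agenda winner is Drift.

Drift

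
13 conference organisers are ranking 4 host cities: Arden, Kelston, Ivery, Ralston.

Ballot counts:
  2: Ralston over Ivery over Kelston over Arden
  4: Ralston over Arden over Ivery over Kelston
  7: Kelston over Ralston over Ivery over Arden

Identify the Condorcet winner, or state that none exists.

Check each pair by majority over 13 ballots:
Arden vs Kelston: Arden is ranked higher on 4 ballots, Kelston on 9. Kelston wins 9–4.
Arden–Ivery: Ivery 9–4.
Arden vs Ralston: Ralston wins 13–0.
Kelston vs Ivery: Kelston is ranked higher on 7 ballots, Ivery on 6. Kelston wins 7–6.
Kelston–Ralston: Kelston 7–6.
Ivery vs Ralston: Ivery preferred on 0 ballots; Ralston wins 13–0.
Only Kelston has no losses; Kelston is the Condorcet winner.

Kelston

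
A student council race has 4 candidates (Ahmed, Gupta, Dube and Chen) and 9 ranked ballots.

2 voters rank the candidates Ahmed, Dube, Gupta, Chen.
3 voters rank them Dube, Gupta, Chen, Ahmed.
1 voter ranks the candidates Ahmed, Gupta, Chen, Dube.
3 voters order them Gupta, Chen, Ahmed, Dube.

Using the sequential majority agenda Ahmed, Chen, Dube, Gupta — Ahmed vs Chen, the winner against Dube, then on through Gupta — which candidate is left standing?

Dube

Round 1: Ahmed vs Chen — 3–6, Chen advances.
Round 2: Chen vs Dube — 4–5, Dube advances.
Round 3: Dube vs Gupta — 5–4, Dube advances.
The agenda winner is Dube.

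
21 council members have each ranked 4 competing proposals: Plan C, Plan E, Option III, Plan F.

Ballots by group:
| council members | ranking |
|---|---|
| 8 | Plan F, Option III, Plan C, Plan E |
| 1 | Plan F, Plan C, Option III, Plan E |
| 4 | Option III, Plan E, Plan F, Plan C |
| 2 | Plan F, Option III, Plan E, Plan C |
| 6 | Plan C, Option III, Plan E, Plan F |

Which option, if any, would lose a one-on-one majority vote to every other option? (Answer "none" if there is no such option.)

Pairwise majorities:
Plan C vs Plan E: Plan C wins 15–6.
Plan C vs Option III: 7 to 14, Option III.
Plan C vs Plan F: Plan F wins 15–6.
Plan E vs Option III: Plan E is ranked higher on 0 ballots, Option III on 21. Option III wins 21–0.
Plan E vs Plan F: Plan E preferred on 4+6 = 10 ballots; Plan F wins 11–10.
Option III vs Plan F: 4+6 = 10 for Option III, 11 for Plan F — Plan F by 11–10.
Plan E is beaten in every head-to-head and is the Condorcet loser.

Plan E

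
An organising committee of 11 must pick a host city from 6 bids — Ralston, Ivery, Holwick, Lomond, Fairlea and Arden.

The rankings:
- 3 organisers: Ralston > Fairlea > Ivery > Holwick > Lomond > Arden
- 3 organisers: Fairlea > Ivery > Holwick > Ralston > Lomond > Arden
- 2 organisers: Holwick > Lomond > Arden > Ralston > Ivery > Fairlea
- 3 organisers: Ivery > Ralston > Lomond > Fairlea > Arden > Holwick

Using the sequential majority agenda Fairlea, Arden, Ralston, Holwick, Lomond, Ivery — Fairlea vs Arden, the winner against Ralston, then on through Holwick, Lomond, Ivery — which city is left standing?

Ivery

Round 1: Fairlea vs Arden — 9–2, Fairlea advances.
Round 2: Fairlea vs Ralston — 3–8, Ralston advances.
Round 3: Ralston vs Holwick — 6–5, Ralston advances.
Round 4: Ralston vs Lomond — 9–2, Ralston advances.
Round 5: Ralston vs Ivery — 5–6, Ivery advances.
Ivery survives the agenda.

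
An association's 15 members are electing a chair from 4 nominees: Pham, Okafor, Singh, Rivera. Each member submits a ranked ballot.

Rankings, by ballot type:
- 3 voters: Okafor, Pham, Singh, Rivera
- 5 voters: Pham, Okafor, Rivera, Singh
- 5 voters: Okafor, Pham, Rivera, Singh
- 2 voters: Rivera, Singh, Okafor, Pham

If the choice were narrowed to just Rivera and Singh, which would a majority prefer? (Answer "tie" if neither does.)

Rivera

Ballots ranking Rivera above Singh: 5 + 5 + 2 = 12.
Ballots ranking Singh above Rivera: 15 − 12 = 3.
Rivera wins the head-to-head 12–3.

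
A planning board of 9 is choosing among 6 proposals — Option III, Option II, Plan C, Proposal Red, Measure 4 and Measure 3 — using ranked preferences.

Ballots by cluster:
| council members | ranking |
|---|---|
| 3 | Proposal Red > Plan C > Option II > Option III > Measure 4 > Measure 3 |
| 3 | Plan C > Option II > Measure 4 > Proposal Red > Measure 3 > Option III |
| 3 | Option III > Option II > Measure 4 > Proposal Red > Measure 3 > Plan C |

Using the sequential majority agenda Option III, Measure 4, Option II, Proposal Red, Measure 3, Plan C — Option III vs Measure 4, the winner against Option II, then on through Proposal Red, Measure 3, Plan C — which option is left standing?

Round 1: Option III vs Measure 4 — 6–3, Option III advances.
Round 2: Option III vs Option II — 3–6, Option II advances.
Round 3: Option II vs Proposal Red — 6–3, Option II advances.
Round 4: Option II vs Measure 3 — 9–0, Option II advances.
Round 5: Option II vs Plan C — 3–6, Plan C advances.
Plan C survives the agenda.

Plan C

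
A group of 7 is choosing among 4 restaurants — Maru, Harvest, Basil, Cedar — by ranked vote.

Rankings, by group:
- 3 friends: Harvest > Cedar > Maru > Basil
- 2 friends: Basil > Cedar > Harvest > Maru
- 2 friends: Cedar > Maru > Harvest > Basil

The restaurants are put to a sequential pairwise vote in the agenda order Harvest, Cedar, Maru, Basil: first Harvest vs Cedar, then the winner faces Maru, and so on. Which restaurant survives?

Cedar

Round 1: Harvest vs Cedar — 3–4, Cedar advances.
Round 2: Cedar vs Maru — 7–0, Cedar advances.
Round 3: Cedar vs Basil — 5–2, Cedar advances.
Cedar survives the agenda.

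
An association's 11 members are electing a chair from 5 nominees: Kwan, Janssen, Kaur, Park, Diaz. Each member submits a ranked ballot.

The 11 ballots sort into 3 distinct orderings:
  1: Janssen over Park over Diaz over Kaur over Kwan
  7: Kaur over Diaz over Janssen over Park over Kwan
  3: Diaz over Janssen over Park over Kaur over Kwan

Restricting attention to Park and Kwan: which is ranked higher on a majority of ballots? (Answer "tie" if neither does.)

Ballots ranking Park above Kwan: 1 + 7 + 3 = 11.
Ballots ranking Kwan above Park: 11 − 11 = 0.
Park wins the head-to-head 11–0.

Park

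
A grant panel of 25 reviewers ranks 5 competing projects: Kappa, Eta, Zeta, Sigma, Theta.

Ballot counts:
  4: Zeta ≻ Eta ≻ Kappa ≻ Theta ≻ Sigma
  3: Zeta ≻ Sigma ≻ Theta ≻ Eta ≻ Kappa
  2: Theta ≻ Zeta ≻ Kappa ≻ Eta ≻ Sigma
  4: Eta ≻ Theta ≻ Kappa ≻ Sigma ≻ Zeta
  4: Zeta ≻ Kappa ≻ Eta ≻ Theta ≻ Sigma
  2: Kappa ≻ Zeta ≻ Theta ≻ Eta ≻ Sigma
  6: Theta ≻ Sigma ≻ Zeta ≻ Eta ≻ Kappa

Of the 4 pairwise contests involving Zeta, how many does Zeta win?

Zeta against each rival (25 reviewers):
Zeta–Kappa: Zeta 19–6.
Zeta–Eta: Zeta 21–4.
Zeta–Sigma: Zeta 15–10.
Zeta vs Theta: Zeta, 13–12.
Zeta beats Kappa, Eta, Sigma, Theta — 4 pairwise wins.

4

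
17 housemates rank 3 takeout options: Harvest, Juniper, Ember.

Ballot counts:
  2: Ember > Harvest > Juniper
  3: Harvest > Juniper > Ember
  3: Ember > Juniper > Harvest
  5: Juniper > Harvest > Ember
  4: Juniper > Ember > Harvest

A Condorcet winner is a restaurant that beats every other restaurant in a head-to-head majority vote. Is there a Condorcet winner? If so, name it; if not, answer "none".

Pairwise majorities:
Harvest vs Juniper: Juniper, 12–5.
Harvest vs Ember: Harvest preferred on 3+5 = 8 ballots; Ember wins 9–8.
Juniper vs Ember: Juniper wins 12–5.
Juniper beats each of Harvest, Ember — Juniper is the Condorcet winner.

Juniper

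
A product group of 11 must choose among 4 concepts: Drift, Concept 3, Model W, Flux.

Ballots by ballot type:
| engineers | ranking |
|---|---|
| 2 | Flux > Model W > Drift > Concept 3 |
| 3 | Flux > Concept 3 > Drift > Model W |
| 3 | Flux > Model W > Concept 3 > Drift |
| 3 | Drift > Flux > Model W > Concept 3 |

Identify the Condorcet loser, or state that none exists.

none

Head-to-head results (11 engineers):
Drift vs Concept 3: Drift preferred on 2+3 = 5 ballots; Concept 3 wins 6–5.
Drift vs Model W: 3+3 = 6 for Drift, 5 for Model W — Drift by 6–5.
Drift vs Flux: Flux wins 8–3.
Concept 3 vs Model W: Model W wins 8–3.
Concept 3–Flux: Flux 11–0.
Model W vs Flux: Model W is ranked higher on 0 ballots, Flux on 11. Flux wins 11–0.
Each design has at least one pairwise win (Drift beats Model W; Concept 3 beats Drift; Model W beats Concept 3; Flux beats Drift) — no Condorcet loser.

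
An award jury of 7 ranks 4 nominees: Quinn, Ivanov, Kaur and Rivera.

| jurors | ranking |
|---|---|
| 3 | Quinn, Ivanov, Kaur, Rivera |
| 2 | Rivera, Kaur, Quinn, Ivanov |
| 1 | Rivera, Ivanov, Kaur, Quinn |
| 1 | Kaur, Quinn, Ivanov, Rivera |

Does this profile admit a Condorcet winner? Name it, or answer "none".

Pairwise majorities:
Quinn vs Ivanov: 6 to 1, Quinn.
Quinn vs Kaur: 3 to 4, Kaur.
Quinn vs Rivera: 4 to 3, Quinn.
Ivanov vs Kaur: 3+1 = 4 for Ivanov, 3 for Kaur — Ivanov by 4–3.
Ivanov vs Rivera: Ivanov preferred on 3+1 = 4 ballots; Ivanov wins 4–3.
Kaur vs Rivera: Kaur preferred on 3+1 = 4 ballots; Kaur wins 4–3.
Each nominee drops at least one matchup (Quinn loses to Kaur; Ivanov loses to Quinn; Kaur loses to Ivanov; Rivera loses to Quinn); the cycle Quinn beats Ivanov beats Kaur beats Quinn rules out a Condorcet winner.

none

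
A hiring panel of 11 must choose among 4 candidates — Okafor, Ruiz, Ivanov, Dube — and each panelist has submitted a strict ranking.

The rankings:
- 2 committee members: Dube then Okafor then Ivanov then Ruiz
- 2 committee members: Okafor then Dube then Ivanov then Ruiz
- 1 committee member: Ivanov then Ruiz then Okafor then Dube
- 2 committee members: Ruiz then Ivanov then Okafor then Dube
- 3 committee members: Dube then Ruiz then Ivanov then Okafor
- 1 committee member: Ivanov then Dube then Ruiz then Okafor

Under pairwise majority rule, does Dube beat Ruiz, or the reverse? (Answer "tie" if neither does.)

Dube

Ballots ranking Dube above Ruiz: 2 + 2 + 3 + 1 = 8.
Ballots ranking Ruiz above Dube: 11 − 8 = 3.
Dube wins the head-to-head 8–3.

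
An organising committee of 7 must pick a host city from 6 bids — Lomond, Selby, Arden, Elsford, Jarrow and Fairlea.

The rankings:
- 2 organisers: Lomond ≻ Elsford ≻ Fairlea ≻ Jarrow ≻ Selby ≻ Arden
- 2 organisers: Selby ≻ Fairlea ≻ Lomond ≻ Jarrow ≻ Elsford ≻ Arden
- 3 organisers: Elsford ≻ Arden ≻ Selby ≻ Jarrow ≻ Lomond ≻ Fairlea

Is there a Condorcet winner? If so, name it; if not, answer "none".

Head-to-head results (7 organisers):
Lomond vs Selby: 2 to 5, Selby.
Lomond vs Arden: Lomond is ranked higher on 2+2 = 4 ballots, Arden on 3. Lomond wins 4–3.
Lomond vs Elsford: Lomond preferred on 2+2 = 4 ballots; Lomond wins 4–3.
Lomond vs Jarrow: Lomond preferred on 2+2 = 4 ballots; Lomond wins 4–3.
Lomond vs Fairlea: 2+3 = 5 for Lomond, 2 for Fairlea — Lomond by 5–2.
Selby vs Arden: 2+2 = 4 for Selby, 3 for Arden — Selby by 4–3.
Selby vs Elsford: Selby is ranked higher on 2 ballots, Elsford on 5. Elsford wins 5–2.
Selby vs Jarrow: Selby preferred on 2+3 = 5 ballots; Selby wins 5–2.
Selby vs Fairlea: 5 to 2, Selby.
Arden vs Elsford: Arden preferred on 0 ballots; Elsford wins 7–0.
Arden vs Jarrow: 3 for Arden, 4 for Jarrow — Jarrow by 4–3.
Arden vs Fairlea: Arden is ranked higher on 3 ballots, Fairlea on 4. Fairlea wins 4–3.
Elsford vs Jarrow: Elsford preferred on 2+3 = 5 ballots; Elsford wins 5–2.
Elsford vs Fairlea: Elsford preferred on 2+3 = 5 ballots; Elsford wins 5–2.
Jarrow vs Fairlea: 3 for Jarrow, 4 for Fairlea — Fairlea by 4–3.
Each city drops at least one matchup (Lomond loses to Selby; Selby loses to Elsford; Arden loses to Lomond; Elsford loses to Lomond; Jarrow loses to Lomond; Fairlea loses to Lomond); the cycle Lomond > Elsford > Selby > Lomond rules out a Condorcet winner.

none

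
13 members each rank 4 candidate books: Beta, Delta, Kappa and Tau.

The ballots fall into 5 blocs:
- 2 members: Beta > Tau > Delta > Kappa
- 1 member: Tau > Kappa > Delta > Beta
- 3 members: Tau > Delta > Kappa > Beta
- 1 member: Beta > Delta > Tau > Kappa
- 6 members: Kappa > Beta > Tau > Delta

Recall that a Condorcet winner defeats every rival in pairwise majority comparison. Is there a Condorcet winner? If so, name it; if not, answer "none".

none

Check each pair by majority over 13 ballots:
Beta vs Delta: 2+1+6 = 9 for Beta, 4 for Delta — Beta by 9–4.
Beta vs Kappa: 2+1 = 3 for Beta, 10 for Kappa — Kappa by 10–3.
Beta vs Tau: 9 to 4, Beta.
Delta vs Kappa: 6 to 7, Kappa.
Delta vs Tau: 1 for Delta, 12 for Tau — Tau by 12–1.
Kappa vs Tau: Kappa is ranked higher on 6 ballots, Tau on 7. Tau wins 7–6.
No book is unbeaten: Beta loses to Kappa; Delta loses to Beta; Kappa loses to Tau; Tau loses to Beta. In particular Beta beats Tau beats Kappa beats Beta is a majority cycle — no Condorcet winner exists.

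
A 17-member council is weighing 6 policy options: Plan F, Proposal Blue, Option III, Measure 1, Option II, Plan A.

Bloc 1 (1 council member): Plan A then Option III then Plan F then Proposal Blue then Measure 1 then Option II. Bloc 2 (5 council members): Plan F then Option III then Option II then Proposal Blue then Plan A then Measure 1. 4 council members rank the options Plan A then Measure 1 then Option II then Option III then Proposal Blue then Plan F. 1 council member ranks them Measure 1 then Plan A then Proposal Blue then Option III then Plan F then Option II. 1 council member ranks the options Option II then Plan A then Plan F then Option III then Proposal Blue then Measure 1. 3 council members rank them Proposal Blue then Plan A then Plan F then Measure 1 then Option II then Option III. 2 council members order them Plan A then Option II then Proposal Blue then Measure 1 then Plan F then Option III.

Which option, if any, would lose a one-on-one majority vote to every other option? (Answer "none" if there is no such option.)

none

Pairwise majorities:
Plan F vs Proposal Blue: Proposal Blue, 10–7.
Plan F vs Option III: 5+1+3+2 = 11 for Plan F, 6 for Option III — Plan F by 11–6.
Plan F vs Measure 1: Plan F wins 10–7.
Plan F vs Option II: Plan F, 10–7.
Plan F vs Plan A: 5 for Plan F, 12 for Plan A — Plan A by 12–5.
Proposal Blue vs Option III: 1+3+2 = 6 for Proposal Blue, 11 for Option III — Option III by 11–6.
Proposal Blue vs Measure 1: Proposal Blue, 12–5.
Proposal Blue vs Option II: Proposal Blue is ranked higher on 1+1+3 = 5 ballots, Option II on 12. Option II wins 12–5.
Proposal Blue vs Plan A: Plan A, 9–8.
Option III vs Measure 1: Measure 1, 10–7.
Option III vs Option II: 7 to 10, Option II.
Option III vs Plan A: 5 for Option III, 12 for Plan A — Plan A by 12–5.
Measure 1–Option II: Measure 1 9–8.
Measure 1 vs Plan A: Plan A, 16–1.
Option II vs Plan A: Plan A, 11–6.
Every option wins at least one matchup (Plan F beats Option III; Proposal Blue beats Plan F; Option III beats Proposal Blue; Measure 1 beats Option III; Option II beats Proposal Blue; Plan A beats Plan F), so there is no Condorcet loser.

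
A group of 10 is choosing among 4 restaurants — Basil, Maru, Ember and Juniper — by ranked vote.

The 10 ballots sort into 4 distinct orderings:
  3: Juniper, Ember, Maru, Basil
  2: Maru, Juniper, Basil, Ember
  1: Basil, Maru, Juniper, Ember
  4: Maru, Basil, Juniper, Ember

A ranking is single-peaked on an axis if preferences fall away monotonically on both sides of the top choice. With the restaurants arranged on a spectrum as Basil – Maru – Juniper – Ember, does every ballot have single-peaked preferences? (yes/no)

yes

Axis positions: Basil=1, Maru=2, Juniper=3, Ember=4.
Bloc 1 (peak Juniper at position 3): ranking walks positions 3-4-2-1, expanding outward from the peak — single-peaked.
Bloc 2 (peak Maru at position 2): ranking walks positions 2-3-1-4, expanding outward from the peak — single-peaked.
Bloc 3 (peak Basil at position 1): ranking walks positions 1-2-3-4, expanding outward from the peak — single-peaked.
Bloc 4 (peak Maru at position 2): ranking walks positions 2-1-3-4, expanding outward from the peak — single-peaked.
Every ranking is single-peaked on this axis.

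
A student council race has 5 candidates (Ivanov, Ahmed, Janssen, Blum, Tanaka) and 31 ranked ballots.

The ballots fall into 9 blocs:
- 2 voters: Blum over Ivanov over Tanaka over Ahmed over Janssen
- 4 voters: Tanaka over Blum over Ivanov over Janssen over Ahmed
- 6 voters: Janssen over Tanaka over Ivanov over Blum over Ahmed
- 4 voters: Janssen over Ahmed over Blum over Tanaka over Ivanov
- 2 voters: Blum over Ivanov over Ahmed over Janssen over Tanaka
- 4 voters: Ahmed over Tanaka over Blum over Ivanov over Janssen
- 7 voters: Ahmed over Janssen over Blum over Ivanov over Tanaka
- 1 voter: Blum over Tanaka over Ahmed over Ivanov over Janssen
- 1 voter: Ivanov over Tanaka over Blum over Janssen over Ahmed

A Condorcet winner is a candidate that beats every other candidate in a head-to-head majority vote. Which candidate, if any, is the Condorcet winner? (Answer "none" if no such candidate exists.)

none

Head-to-head results (31 voters):
Ivanov vs Ahmed: Ahmed, 16–15.
Ivanov vs Janssen: Janssen, 17–14.
Ivanov vs Blum: Blum, 24–7.
Ivanov–Tanaka: Tanaka 19–12.
Ahmed vs Janssen: Ahmed, 16–15.
Ahmed vs Blum: Blum wins 16–15.
Ahmed vs Tanaka: Ahmed wins 17–14.
Janssen–Blum: Janssen 17–14.
Janssen–Tanaka: Janssen 19–12.
Blum–Tanaka: Blum 16–15.
Each candidate drops at least one matchup (Ivanov loses to Ahmed; Ahmed loses to Blum; Janssen loses to Ahmed; Blum loses to Janssen; Tanaka loses to Ahmed); the cycle Ahmed > Janssen > Blum > Ahmed rules out a Condorcet winner.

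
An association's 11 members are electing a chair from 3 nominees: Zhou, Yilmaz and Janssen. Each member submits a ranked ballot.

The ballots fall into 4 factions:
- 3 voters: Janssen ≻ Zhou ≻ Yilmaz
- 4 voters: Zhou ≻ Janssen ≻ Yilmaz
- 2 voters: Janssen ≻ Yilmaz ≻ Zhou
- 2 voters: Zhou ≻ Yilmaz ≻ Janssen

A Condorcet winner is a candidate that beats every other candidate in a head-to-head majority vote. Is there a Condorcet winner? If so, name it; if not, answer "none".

Pairwise majorities:
Zhou vs Yilmaz: Zhou, 9–2.
Zhou vs Janssen: Zhou wins 6–5.
Yilmaz vs Janssen: Janssen wins 9–2.
Zhou defeats every rival head-to-head and is the Condorcet winner.

Zhou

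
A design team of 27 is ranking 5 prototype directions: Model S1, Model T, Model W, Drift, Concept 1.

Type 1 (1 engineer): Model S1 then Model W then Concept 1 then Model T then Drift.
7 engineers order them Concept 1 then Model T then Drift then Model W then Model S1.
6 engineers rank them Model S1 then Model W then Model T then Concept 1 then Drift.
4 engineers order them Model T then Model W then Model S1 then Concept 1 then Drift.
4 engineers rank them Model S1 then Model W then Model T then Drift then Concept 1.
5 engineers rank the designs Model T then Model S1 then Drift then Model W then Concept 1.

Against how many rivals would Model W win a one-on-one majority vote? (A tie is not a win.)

Model W against each rival (27 engineers):
Model W vs Model S1: 11 to 16, Model S1.
Model W–Model T: Model T 16–11.
Model W vs Drift: Model W, 15–12.
Model W vs Concept 1: Model W, 20–7.
Model W beats Drift, Concept 1; loses to Model S1, Model T — 2 pairwise wins.

2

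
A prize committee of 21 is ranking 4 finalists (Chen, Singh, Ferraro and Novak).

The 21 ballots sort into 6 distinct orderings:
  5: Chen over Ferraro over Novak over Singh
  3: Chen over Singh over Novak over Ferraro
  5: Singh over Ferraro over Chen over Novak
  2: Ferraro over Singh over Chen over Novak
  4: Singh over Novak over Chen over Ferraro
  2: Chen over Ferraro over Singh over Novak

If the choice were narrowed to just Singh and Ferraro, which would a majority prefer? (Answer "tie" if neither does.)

Ballots ranking Singh above Ferraro: 3 + 5 + 4 = 12.
Ballots ranking Ferraro above Singh: 21 − 12 = 9.
Singh wins the head-to-head 12–9.

Singh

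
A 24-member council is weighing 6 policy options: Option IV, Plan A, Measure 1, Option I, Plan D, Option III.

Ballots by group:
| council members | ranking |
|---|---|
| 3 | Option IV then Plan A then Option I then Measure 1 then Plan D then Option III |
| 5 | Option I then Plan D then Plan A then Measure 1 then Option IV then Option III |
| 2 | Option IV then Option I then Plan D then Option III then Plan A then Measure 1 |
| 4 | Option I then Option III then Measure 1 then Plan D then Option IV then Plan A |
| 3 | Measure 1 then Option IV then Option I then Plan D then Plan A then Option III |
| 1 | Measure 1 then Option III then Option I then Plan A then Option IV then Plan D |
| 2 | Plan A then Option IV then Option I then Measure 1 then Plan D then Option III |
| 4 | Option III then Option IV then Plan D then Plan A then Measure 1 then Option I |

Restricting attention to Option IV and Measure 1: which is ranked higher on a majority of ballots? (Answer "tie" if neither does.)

Ballots ranking Option IV above Measure 1: 3 + 2 + 2 + 4 = 11.
Ballots ranking Measure 1 above Option IV: 24 − 11 = 13.
Measure 1 wins the head-to-head 13–11.

Measure 1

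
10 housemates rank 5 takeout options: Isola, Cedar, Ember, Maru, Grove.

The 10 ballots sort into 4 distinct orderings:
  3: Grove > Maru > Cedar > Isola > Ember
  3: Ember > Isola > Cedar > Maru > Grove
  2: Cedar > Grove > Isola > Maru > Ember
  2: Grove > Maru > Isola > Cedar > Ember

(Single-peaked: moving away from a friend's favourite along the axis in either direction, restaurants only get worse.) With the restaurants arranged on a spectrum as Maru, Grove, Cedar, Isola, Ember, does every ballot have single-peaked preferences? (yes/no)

Axis positions: Maru=1, Grove=2, Cedar=3, Isola=4, Ember=5.
Group 1 (peak Grove at position 2): ranking walks positions 2-1-3-4-5, expanding outward from the peak — single-peaked.
Group 2: ranking walks positions 5-4-3-1-2; Maru is ranked above Grove even though Grove lies between Maru and the peak Ember on the axis — preferences dip and rise again. Not single-peaked.
Group 3 (peak Cedar at position 3): ranking walks positions 3-2-4-1-5, expanding outward from the peak — single-peaked.
Group 4: ranking walks positions 2-1-4-3-5; Isola is ranked above Cedar even though Cedar lies between Isola and the peak Grove on the axis — preferences dip and rise again. Not single-peaked.
Group 2 violates single-peakedness, so the profile is not single-peaked on this axis.

no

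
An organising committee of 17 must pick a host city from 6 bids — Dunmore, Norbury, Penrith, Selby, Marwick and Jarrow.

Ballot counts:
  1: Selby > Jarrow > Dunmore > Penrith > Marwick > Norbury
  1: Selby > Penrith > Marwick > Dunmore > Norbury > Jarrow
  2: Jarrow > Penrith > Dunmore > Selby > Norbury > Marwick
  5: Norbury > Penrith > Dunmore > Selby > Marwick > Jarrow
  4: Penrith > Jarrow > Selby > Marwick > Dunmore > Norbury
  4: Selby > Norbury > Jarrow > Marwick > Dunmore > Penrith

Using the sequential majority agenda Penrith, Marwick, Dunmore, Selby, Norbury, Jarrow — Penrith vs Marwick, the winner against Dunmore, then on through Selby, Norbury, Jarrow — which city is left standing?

Norbury

Round 1: Penrith vs Marwick — 13–4, Penrith advances.
Round 2: Penrith vs Dunmore — 12–5, Penrith advances.
Round 3: Penrith vs Selby — 11–6, Penrith advances.
Round 4: Penrith vs Norbury — 8–9, Norbury advances.
Round 5: Norbury vs Jarrow — 10–7, Norbury advances.
The agenda winner is Norbury.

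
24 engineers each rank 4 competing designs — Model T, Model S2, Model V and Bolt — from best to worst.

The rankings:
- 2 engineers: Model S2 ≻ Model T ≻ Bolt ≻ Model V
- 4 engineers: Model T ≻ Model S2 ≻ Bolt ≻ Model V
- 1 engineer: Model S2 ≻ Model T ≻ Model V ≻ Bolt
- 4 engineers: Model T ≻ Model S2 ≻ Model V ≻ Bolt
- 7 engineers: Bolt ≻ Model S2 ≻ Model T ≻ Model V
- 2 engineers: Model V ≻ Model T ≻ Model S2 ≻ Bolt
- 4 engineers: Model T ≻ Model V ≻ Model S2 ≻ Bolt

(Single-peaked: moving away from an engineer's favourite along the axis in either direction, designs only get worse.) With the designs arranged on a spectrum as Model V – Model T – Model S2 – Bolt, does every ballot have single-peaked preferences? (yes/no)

Axis positions: Model V=1, Model T=2, Model S2=3, Bolt=4.
Type 1 (peak Model S2 at position 3): ranking walks positions 3-2-4-1, expanding outward from the peak — single-peaked.
Type 2 (peak Model T at position 2): ranking walks positions 2-3-4-1, expanding outward from the peak — single-peaked.
Type 3 (peak Model S2 at position 3): ranking walks positions 3-2-1-4, expanding outward from the peak — single-peaked.
Type 4 (peak Model T at position 2): ranking walks positions 2-3-1-4, expanding outward from the peak — single-peaked.
Type 5 (peak Bolt at position 4): ranking walks positions 4-3-2-1, expanding outward from the peak — single-peaked.
Type 6 (peak Model V at position 1): ranking walks positions 1-2-3-4, expanding outward from the peak — single-peaked.
Type 7 (peak Model T at position 2): ranking walks positions 2-1-3-4, expanding outward from the peak — single-peaked.
Every ranking is single-peaked on this axis.

yes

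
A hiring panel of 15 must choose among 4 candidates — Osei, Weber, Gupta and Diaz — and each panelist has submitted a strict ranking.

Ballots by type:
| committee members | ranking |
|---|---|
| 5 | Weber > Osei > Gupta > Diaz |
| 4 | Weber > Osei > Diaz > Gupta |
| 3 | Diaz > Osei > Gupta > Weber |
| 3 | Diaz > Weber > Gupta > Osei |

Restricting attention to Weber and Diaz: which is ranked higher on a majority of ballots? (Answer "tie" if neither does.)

Ballots ranking Weber above Diaz: 5 + 4 = 9.
Ballots ranking Diaz above Weber: 15 − 9 = 6.
Weber wins the head-to-head 9–6.

Weber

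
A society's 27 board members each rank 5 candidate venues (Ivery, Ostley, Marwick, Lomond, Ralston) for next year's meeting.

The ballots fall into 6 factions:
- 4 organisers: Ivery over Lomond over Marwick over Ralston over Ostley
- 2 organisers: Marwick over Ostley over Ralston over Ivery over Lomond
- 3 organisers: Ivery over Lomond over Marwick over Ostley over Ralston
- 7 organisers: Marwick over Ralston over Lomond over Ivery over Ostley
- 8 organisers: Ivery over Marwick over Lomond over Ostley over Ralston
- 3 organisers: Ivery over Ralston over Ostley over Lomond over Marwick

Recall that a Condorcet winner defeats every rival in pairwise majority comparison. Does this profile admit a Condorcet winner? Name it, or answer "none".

Ivery

Pairwise majorities:
Ivery–Ostley: Ivery 25–2.
Ivery–Marwick: Ivery 18–9.
Ivery vs Lomond: Ivery, 20–7.
Ivery–Ralston: Ivery 18–9.
Ostley–Marwick: Marwick 24–3.
Ostley vs Lomond: Lomond, 22–5.
Ostley vs Ralston: Ralston, 14–13.
Marwick vs Lomond: Marwick wins 17–10.
Marwick–Ralston: Marwick 24–3.
Lomond vs Ralston: Lomond, 15–12.
Ivery defeats every rival head-to-head and is the Condorcet winner.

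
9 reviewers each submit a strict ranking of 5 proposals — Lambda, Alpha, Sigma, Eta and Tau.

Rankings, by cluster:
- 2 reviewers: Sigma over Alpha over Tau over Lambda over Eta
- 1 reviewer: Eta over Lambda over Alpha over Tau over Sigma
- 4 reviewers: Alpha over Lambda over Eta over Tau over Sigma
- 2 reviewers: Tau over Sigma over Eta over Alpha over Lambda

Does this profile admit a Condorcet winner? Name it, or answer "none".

Pairwise majorities:
Lambda vs Alpha: Lambda is ranked higher on 1 ballot, Alpha on 8. Alpha wins 8–1.
Lambda vs Sigma: Lambda preferred on 1+4 = 5 ballots; Lambda wins 5–4.
Lambda vs Eta: 6 to 3, Lambda.
Lambda vs Tau: Lambda is ranked higher on 1+4 = 5 ballots, Tau on 4. Lambda wins 5–4.
Alpha vs Sigma: 5 to 4, Alpha.
Alpha vs Eta: Alpha preferred on 2+4 = 6 ballots; Alpha wins 6–3.
Alpha vs Tau: Alpha is ranked higher on 2+1+4 = 7 ballots, Tau on 2. Alpha wins 7–2.
Sigma vs Eta: 4 to 5, Eta.
Sigma vs Tau: Sigma preferred on 2 ballots; Tau wins 7–2.
Eta vs Tau: Eta is ranked higher on 1+4 = 5 ballots, Tau on 4. Eta wins 5–4.
Alpha beats each of Lambda, Sigma, Eta, Tau — Alpha is the Condorcet winner.

Alpha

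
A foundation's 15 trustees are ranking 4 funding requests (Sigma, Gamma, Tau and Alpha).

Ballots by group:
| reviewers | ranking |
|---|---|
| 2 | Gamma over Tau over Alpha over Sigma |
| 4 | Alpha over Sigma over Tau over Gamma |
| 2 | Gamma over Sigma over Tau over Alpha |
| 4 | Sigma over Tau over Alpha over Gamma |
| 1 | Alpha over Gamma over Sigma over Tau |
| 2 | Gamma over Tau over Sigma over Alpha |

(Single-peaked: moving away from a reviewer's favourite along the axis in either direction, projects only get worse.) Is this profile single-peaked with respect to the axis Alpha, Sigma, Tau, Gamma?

Axis positions: Alpha=1, Sigma=2, Tau=3, Gamma=4.
Group 1: ranking walks positions 4-3-1-2; Alpha is ranked above Sigma even though Sigma lies between Alpha and the peak Gamma on the axis — preferences dip and rise again. Not single-peaked.
Group 2 (peak Alpha at position 1): ranking walks positions 1-2-3-4, expanding outward from the peak — single-peaked.
Group 3: ranking walks positions 4-2-3-1; Sigma is ranked above Tau even though Tau lies between Sigma and the peak Gamma on the axis — preferences dip and rise again. Not single-peaked.
Group 4 (peak Sigma at position 2): ranking walks positions 2-3-1-4, expanding outward from the peak — single-peaked.
Group 5: ranking walks positions 1-4-2-3; Gamma is ranked above Sigma even though Sigma lies between Gamma and the peak Alpha on the axis — preferences dip and rise again. Not single-peaked.
Group 6 (peak Gamma at position 4): ranking walks positions 4-3-2-1, expanding outward from the peak — single-peaked.
Group 1 violates single-peakedness, so the profile is not single-peaked on this axis.

no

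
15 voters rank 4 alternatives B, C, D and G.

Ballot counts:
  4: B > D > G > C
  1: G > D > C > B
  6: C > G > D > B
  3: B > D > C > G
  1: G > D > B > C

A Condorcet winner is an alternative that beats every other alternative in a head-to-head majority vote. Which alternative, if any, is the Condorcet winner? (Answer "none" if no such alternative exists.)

Head-to-head results (15 voters):
B–C: B 8–7.
B vs D: B preferred on 4+3 = 7 ballots; D wins 8–7.
B vs G: G wins 8–7.
C vs D: D, 9–6.
C vs G: 6+3 = 9 for C, 6 for G — C by 9–6.
D vs G: D is ranked higher on 4+3 = 7 ballots, G on 8. G wins 8–7.
No alternative is unbeaten: B loses to D; C loses to B; D loses to G; G loses to C. In particular B > C > G > B is a majority cycle — no Condorcet winner exists.

none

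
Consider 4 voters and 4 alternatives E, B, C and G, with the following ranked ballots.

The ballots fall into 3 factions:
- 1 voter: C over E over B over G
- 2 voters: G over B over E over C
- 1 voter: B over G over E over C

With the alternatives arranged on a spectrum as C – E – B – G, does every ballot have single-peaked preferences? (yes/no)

yes

Axis positions: C=1, E=2, B=3, G=4.
Faction 1 (peak C at position 1): ranking walks positions 1-2-3-4, expanding outward from the peak — single-peaked.
Faction 2 (peak G at position 4): ranking walks positions 4-3-2-1, expanding outward from the peak — single-peaked.
Faction 3 (peak B at position 3): ranking walks positions 3-4-2-1, expanding outward from the peak — single-peaked.
Every ranking is single-peaked on this axis.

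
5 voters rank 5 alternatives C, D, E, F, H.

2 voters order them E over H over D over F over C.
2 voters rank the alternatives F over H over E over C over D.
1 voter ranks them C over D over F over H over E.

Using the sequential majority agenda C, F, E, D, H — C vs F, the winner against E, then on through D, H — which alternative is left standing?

H

Round 1: C vs F — 1–4, F advances.
Round 2: F vs E — 3–2, F advances.
Round 3: F vs D — 2–3, D advances.
Round 4: D vs H — 1–4, H advances.
H survives the agenda.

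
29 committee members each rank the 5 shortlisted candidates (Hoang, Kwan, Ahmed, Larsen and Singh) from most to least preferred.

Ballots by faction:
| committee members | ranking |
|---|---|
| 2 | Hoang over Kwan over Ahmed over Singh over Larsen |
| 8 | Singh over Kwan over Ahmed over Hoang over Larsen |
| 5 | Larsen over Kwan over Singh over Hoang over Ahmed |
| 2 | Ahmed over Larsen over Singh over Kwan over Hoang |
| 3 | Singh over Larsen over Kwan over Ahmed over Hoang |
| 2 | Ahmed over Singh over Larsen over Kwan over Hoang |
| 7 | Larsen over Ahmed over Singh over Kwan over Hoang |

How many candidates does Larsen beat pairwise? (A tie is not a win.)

3

Larsen against each rival (29 committee members):
Larsen–Hoang: Larsen 19–10.
Larsen vs Kwan: 5+2+3+2+7 = 19 for Larsen, 10 for Kwan — Larsen by 19–10.
Larsen vs Ahmed: Larsen is ranked higher on 5+3+7 = 15 ballots, Ahmed on 14. Larsen wins 15–14.
Larsen vs Singh: Larsen preferred on 5+2+7 = 14 ballots; Singh wins 15–14.
Larsen beats Hoang, Kwan, Ahmed; loses to Singh — 3 pairwise wins.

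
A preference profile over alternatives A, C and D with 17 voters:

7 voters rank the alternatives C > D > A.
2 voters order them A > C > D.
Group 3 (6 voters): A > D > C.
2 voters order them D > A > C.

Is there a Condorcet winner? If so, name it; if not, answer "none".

none

Head-to-head results (17 voters):
A vs C: A wins 10–7.
A vs D: A preferred on 2+6 = 8 ballots; D wins 9–8.
C–D: C 9–8.
Each alternative drops at least one matchup (A loses to D; C loses to A; D loses to C); the cycle A > C > D > A rules out a Condorcet winner.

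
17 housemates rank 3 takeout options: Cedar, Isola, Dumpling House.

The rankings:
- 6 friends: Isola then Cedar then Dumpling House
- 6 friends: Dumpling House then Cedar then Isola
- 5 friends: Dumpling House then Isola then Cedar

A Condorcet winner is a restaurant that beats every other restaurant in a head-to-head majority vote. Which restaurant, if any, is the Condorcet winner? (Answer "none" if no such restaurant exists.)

Head-to-head results (17 friends):
Cedar–Isola: Isola 11–6.
Cedar vs Dumpling House: Cedar is ranked higher on 6 ballots, Dumpling House on 11. Dumpling House wins 11–6.
Isola vs Dumpling House: Dumpling House wins 11–6.
Dumpling House wins every pairwise contest, so Dumpling House is the Condorcet winner.

Dumpling House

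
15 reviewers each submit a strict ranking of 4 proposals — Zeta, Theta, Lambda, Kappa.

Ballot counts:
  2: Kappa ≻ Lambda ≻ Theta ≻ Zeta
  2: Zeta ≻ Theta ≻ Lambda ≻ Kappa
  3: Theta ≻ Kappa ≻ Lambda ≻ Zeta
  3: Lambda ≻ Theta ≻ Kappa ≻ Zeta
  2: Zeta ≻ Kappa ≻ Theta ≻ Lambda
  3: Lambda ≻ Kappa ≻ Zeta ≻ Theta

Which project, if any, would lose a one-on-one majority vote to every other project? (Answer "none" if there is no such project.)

Pairwise majorities:
Zeta vs Theta: Zeta is ranked higher on 2+2+3 = 7 ballots, Theta on 8. Theta wins 8–7.
Zeta vs Lambda: Zeta preferred on 2+2 = 4 ballots; Lambda wins 11–4.
Zeta vs Kappa: Zeta preferred on 2+2 = 4 ballots; Kappa wins 11–4.
Theta–Lambda: Lambda 8–7.
Theta vs Kappa: Theta, 8–7.
Lambda–Kappa: Lambda 8–7.
Zeta loses to every other project — it is the Condorcet loser.

Zeta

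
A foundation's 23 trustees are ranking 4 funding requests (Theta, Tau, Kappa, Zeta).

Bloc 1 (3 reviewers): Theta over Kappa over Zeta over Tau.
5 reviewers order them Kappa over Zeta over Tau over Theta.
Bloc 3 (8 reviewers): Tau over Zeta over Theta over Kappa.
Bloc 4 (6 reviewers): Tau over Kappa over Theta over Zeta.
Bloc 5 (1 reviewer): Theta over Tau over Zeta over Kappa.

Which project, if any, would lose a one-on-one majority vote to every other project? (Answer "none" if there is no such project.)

Pairwise majorities:
Theta vs Tau: 3+1 = 4 for Theta, 19 for Tau — Tau by 19–4.
Theta vs Kappa: Theta preferred on 3+8+1 = 12 ballots; Theta wins 12–11.
Theta vs Zeta: Theta preferred on 3+6+1 = 10 ballots; Zeta wins 13–10.
Tau vs Kappa: Tau is ranked higher on 8+6+1 = 15 ballots, Kappa on 8. Tau wins 15–8.
Tau–Zeta: Tau 15–8.
Kappa–Zeta: Kappa 14–9.
Each project has at least one pairwise win (Theta beats Kappa; Tau beats Theta; Kappa beats Zeta; Zeta beats Theta) — no Condorcet loser.

none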